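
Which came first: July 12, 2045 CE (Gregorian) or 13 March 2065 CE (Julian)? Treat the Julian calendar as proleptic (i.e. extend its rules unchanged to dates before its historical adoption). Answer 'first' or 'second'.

first

The two dates have Julian Day Numbers 2468174 and 2475371 respectively.
Since 2468174 < 2475371, the first date comes first.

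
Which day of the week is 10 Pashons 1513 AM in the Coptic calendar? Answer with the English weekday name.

This is JDN 2377537 (16 May 1797 Gregorian).
JDN 2377537 mod 7 = 1, and JDN 0 was a Monday, so this is a Tuesday.

Tuesday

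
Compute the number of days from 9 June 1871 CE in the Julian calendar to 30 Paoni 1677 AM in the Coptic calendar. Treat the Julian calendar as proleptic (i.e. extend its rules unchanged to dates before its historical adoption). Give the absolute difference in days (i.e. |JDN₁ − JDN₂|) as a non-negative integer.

First date → JDN 2404600; second date → JDN 2437488.
The interval is |2404600 − 2437488| = 32888 days.

32888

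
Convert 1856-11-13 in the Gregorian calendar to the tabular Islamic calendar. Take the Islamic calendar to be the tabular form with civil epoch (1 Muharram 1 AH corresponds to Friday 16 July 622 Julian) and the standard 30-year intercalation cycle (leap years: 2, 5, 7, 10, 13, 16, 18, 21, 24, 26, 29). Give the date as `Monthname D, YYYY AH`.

Rabi' al-Awwal 15, 1273 AH

Julian Day Number of the source date = 2399267.
Converting JDN 2399267 to the tabular Islamic calendar gives 15 Rabi' al-Awwal 1273 AH.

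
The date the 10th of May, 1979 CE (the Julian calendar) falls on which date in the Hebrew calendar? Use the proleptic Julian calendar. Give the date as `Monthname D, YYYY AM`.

The source date corresponds to 23 May 1979 in the Gregorian calendar (JDN 2444017).
That day falls on 26 Iyar 5739 AM in the Hebrew calendar.

Iyar 26, 5739 AM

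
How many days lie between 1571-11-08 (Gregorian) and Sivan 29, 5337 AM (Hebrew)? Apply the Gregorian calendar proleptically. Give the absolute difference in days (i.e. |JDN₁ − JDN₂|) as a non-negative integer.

First date → JDN 2295167; second date → JDN 2297222.
The interval is |2295167 − 2297222| = 2055 days.

2055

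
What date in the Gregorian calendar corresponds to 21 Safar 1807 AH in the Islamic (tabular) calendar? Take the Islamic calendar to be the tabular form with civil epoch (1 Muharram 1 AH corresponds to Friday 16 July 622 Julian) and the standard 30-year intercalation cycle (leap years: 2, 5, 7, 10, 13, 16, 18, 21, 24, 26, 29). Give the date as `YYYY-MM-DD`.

Both dates share Julian Day Number 2588476; in the Gregorian calendar that is 27 November 2374 CE.

2374-11-27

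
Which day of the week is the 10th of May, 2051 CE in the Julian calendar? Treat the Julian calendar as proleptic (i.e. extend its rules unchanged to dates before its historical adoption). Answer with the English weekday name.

In the Gregorian calendar this is 23 May 2051 (JDN 2470315).
2470315 ≡ 1 (mod 7); counting from Monday = 0 gives Tuesday.

Tuesday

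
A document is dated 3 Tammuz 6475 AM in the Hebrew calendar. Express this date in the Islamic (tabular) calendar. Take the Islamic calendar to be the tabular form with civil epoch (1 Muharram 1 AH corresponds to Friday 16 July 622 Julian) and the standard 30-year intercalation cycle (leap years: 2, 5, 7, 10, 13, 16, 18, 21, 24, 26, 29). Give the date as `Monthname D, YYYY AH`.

The source date corresponds to 27 June 2715 in the Gregorian calendar (JDN 2712870).
That day falls on 3 Rabi' al-Awwal 2158 AH in the tabular Islamic calendar.

Rabi' al-Awwal 3, 2158 AH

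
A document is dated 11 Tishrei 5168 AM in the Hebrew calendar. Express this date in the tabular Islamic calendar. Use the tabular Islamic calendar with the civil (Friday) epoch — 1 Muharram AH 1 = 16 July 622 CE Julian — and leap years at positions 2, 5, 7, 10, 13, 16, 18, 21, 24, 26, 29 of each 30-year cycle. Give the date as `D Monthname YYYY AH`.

9 Rabi' al-Thani 810 AH

The source date corresponds to 22 September 1407 in the proleptic Gregorian calendar (JDN 2235220).
That day falls on 9 Rabi' al-Thani 810 AH in the tabular Islamic calendar.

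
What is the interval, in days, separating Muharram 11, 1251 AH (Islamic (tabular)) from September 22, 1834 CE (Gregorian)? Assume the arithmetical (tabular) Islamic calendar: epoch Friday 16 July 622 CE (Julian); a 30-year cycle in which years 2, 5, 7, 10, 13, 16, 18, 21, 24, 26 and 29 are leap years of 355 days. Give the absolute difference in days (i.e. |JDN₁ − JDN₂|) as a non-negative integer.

229

First date → JDN 2391408; second date → JDN 2391179.
The interval is |2391408 − 2391179| = 229 days.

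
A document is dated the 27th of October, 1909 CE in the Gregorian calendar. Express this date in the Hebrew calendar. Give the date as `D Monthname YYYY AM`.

12 Cheshvan 5670 AM

Both dates share Julian Day Number 2418607; in the Hebrew calendar that is 12 Cheshvan 5670 AM.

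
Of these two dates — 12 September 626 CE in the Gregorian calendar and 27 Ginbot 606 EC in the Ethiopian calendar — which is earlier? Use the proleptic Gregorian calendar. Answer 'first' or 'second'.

Converting both to JDN: 1949956 vs 1945463; the smaller is the second.

second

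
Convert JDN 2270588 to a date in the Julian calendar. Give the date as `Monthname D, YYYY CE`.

July 13, 1504 CE

The proleptic Gregorian equivalent of JDN 2270588 is 23 July 1504.
In the Julian calendar that day is July 13, 1504 CE.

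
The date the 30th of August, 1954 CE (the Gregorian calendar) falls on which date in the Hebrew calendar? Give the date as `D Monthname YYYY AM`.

1 Elul 5714 AM

Julian Day Number of the source date = 2434985.
Converting JDN 2434985 to the Hebrew calendar gives 1 Elul 5714 AM.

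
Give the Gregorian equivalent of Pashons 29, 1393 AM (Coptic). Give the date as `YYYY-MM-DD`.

1677-06-03

Both dates share Julian Day Number 2333726; in the Gregorian calendar that is 3 June 1677 CE.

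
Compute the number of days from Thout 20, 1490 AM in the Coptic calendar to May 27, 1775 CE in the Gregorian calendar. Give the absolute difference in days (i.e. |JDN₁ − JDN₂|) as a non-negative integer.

First date → JDN 2368906; second date → JDN 2369512.
The interval is |2368906 − 2369512| = 606 days.

606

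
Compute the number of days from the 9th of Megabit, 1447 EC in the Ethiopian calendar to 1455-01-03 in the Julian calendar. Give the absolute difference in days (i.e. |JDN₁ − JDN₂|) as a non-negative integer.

61

JDN of the first date = 2252560.
JDN of the second date = 2252499.
|2252499 − 2252560| = 61.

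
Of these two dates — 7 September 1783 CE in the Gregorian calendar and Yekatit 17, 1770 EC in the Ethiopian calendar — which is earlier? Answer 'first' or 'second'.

second

First date → JDN 2372537; second date → JDN 2370514.
JDN 2370514 < JDN 2372537, so the second date is earlier.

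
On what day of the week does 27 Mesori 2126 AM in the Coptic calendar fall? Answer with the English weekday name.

Sunday

Equivalently 5 September 2410 Gregorian, JDN 2601542.
JDN 2601542 mod 7 = 6, and JDN 0 was a Monday, so this is a Sunday.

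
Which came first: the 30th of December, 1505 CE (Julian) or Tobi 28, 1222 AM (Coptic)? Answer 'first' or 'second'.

The two dates have Julian Day Numbers 2271123 and 2271147 respectively.
Since 2271123 < 2271147, the first date comes first.

first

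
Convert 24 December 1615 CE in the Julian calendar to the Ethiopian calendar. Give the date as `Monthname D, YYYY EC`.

Tahsas 27, 1608 EC

Both dates share Julian Day Number 2311294; in the Ethiopian calendar that is 27 Tahsas 1608 EC.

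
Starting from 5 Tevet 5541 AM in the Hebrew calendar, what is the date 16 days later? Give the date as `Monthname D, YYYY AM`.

Tevet 21, 5541 AM

Counting 16 days forward from JDN 2371559 reaches JDN 2371575, which is Tevet 21, 5541 AM.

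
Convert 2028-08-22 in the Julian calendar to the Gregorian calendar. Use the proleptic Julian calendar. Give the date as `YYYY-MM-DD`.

2028-09-04

The Julian–Gregorian offset here is 13 days (Julian trailing).
22 August 2028 Julian + 13 days → 4 September 2028 Gregorian.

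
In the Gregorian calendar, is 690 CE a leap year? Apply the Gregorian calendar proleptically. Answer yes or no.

no

690 is not divisible by 4, so it is a common year.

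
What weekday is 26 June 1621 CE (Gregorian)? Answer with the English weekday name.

JDN 2313295 mod 7 = 5, and JDN 0 was a Monday, so this is a Saturday.

Saturday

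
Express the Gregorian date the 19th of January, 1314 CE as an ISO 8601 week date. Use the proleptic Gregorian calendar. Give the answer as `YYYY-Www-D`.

The weekday is Friday (ISO weekday 5).
That Friday belongs to ISO week 3 of ISO year 1314.

1314-W03-5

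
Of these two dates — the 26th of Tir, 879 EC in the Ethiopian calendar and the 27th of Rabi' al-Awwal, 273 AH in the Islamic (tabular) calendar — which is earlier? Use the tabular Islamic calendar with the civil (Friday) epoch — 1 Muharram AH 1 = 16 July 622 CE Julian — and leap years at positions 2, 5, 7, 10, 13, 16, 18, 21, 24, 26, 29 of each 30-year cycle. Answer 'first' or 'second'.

First date → JDN 2045055; second date → JDN 2044913.
JDN 2044913 < JDN 2045055, so the second date is earlier.

second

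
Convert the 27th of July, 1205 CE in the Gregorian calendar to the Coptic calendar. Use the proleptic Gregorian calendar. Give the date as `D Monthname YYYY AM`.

Both dates share Julian Day Number 2161385; in the Coptic calendar that is 26 Epip 921 AM.

26 Epip 921 AM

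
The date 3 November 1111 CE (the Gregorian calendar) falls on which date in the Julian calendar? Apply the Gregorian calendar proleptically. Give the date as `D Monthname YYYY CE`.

For dates in this range the Gregorian date is 7 days ahead of the Julian.
3 November 1111 Gregorian − 7 days → 27 October 1111 Julian.

27 October 1111 CE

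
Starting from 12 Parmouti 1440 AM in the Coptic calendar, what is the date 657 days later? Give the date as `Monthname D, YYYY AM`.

Tobi 29, 1442 AM

The starting date is JDN 2350846; 2350846 + 657 = 2351503.
JDN 2351503 corresponds to Tobi 29, 1442 AM.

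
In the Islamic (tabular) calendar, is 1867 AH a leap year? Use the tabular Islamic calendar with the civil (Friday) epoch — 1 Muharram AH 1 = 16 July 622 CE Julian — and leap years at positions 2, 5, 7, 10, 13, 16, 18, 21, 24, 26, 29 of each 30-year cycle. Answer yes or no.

Year 1867 AH is year 7 of its 30-year cycle; leap positions are 2, 5, 7, 10, 13, 16, 18, 21, 24, 26, 29, so it is a leap year (355 days).

yes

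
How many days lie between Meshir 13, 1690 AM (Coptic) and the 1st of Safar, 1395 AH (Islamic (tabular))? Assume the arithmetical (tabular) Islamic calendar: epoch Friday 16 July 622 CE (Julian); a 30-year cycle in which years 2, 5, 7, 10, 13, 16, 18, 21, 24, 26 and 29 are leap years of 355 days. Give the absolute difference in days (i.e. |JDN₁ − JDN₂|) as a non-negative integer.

358

First date → JDN 2442099; second date → JDN 2442457.
The interval is |2442099 − 2442457| = 358 days.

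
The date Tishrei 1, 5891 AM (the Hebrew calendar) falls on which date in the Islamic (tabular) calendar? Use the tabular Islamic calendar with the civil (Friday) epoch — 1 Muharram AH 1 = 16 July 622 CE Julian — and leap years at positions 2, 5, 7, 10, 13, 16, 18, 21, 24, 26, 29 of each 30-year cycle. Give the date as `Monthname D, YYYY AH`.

Both dates share Julian Day Number 2499302; in the tabular Islamic calendar that is 29 Jumada al-Thani 1555 AH.

Jumada al-Thani 29, 1555 AH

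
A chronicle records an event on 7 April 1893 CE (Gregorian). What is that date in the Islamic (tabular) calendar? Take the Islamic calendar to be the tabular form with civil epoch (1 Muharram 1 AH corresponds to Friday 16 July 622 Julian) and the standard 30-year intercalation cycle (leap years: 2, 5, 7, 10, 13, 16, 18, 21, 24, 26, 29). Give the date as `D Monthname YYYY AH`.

20 Ramadan 1310 AH

Both dates share Julian Day Number 2412561; in the tabular Islamic calendar that is 20 Ramadan 1310 AH.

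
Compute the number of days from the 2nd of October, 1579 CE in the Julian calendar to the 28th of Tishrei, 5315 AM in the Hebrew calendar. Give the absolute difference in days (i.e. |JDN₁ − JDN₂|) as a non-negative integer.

9139

First date → JDN 2298062; second date → JDN 2288923.
The interval is |2298062 − 2288923| = 9139 days.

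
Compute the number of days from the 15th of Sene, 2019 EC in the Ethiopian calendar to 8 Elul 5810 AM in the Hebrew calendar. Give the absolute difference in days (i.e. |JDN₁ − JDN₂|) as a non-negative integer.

JDN of the first date = 2461579.
JDN of the second date = 2470045.
|2470045 − 2461579| = 8466.

8466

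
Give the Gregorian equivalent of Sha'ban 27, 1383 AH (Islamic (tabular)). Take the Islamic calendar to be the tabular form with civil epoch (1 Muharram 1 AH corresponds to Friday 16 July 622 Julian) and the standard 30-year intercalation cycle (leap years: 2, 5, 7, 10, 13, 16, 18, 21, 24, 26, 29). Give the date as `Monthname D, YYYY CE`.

January 13, 1964 CE

Julian Day Number of the source date = 2438408.
Converting JDN 2438408 to the Gregorian calendar gives 13 January 1964 CE.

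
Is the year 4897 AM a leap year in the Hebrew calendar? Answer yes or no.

Hebrew year 4897 is year 14 of its 19-year Metonic cycle; leap years are at positions 3, 6, 8, 11, 14, 17, 19, so it is a leap year (13 months).

yes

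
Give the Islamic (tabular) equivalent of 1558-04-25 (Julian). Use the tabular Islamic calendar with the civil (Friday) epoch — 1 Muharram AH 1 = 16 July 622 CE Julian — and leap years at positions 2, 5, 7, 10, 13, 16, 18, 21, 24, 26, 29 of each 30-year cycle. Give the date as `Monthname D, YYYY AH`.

Rajab 7, 965 AH

Both dates share Julian Day Number 2290232; in the tabular Islamic calendar that is 7 Rajab 965 AH.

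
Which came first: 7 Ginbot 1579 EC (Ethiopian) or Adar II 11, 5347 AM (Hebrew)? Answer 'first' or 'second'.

First date → JDN 2300831; second date → JDN 2300779.
JDN 2300779 < JDN 2300831, so the second date is earlier.

second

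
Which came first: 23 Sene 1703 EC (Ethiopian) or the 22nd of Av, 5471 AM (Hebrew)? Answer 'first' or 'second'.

first

Converting both to JDN: 2346168 vs 2346208; the smaller is the first.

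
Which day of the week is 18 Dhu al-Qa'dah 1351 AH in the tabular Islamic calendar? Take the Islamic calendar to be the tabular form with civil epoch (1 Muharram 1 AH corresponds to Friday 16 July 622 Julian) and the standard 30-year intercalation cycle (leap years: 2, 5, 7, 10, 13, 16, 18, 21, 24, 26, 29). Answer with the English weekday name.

In the Gregorian calendar this is 15 March 1933 (JDN 2427147).
2427147 ≡ 2 (mod 7); counting from Monday = 0 gives Wednesday.

Wednesday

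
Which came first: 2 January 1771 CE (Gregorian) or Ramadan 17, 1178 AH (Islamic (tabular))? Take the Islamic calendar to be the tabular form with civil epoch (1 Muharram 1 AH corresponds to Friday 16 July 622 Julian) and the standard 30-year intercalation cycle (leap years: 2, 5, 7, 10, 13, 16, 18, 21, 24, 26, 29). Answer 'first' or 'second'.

second

Converting both to JDN: 2367906 vs 2365782; the smaller is the second.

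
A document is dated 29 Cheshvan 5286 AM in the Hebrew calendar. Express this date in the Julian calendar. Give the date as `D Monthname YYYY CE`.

Both dates share Julian Day Number 2278383; in the Julian calendar that is 15 November 1525 CE.

15 November 1525 CE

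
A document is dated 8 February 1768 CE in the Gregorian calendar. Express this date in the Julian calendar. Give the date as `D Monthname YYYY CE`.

At this point the Julian calendar is 11 days behind the Gregorian.
8 February 1768 Gregorian − 11 days → 28 January 1768 Julian.

28 January 1768 CE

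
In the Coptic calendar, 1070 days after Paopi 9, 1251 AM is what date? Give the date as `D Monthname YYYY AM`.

13 Thout 1254 AM

Counting 1070 days forward from JDN 2281630 reaches JDN 2282700, which is 13 Thout 1254 AM.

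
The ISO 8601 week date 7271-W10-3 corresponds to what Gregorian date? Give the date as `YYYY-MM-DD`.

ISO week 1 of 7271 is the week containing the first Thursday of 7271.
Week 10, day 3 (Wednesday) lands on 7271-03-04.

7271-03-04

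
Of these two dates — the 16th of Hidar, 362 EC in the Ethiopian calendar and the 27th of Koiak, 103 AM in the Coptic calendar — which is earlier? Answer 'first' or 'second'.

Converting both to JDN: 1856151 vs 1862401; the smaller is the first.

first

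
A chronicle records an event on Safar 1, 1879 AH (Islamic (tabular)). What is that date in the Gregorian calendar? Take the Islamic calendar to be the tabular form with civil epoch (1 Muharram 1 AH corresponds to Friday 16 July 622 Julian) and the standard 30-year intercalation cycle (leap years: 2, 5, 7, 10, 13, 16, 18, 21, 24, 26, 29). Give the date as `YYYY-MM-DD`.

2444-09-15

Julian Day Number of the source date = 2613971.
Converting JDN 2613971 to the Gregorian calendar gives 15 September 2444 CE.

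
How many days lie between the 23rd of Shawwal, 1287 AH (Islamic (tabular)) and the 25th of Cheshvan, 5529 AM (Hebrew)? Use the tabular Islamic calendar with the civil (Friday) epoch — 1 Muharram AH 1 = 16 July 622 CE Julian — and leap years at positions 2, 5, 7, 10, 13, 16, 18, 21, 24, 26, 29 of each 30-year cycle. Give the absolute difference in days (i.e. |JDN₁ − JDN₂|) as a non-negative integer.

JDN of the first date = 2404444.
JDN of the second date = 2367118.
|2367118 − 2404444| = 37326.

37326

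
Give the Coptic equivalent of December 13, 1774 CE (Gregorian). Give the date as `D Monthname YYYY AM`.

6 Koiak 1491 AM

Both dates share Julian Day Number 2369347; in the Coptic calendar that is 6 Koiak 1491 AM.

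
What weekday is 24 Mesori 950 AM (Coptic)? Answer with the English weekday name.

Equivalently 24 August 1234 Gregorian, JDN 2172005.
2172005 ≡ 3 (mod 7); counting from Monday = 0 gives Thursday.

Thursday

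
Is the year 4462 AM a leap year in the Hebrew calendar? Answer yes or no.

Hebrew year 4462 is year 16 of its 19-year Metonic cycle; leap years are at positions 3, 6, 8, 11, 14, 17, 19, so it is a common year (12 months).

no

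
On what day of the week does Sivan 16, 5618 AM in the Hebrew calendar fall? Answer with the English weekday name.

Equivalently 29 May 1858 Gregorian, JDN 2399829.
Since JDN mod 7 = 5 (0 = Monday), the day is Saturday.

Saturday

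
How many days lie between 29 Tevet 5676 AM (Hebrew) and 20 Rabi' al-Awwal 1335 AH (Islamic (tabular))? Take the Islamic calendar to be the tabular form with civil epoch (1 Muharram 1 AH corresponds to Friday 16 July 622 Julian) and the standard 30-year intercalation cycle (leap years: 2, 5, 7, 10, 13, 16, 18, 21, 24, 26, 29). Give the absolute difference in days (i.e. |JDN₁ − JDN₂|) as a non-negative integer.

375

First date → JDN 2420868; second date → JDN 2421243.
The interval is |2420868 − 2421243| = 375 days.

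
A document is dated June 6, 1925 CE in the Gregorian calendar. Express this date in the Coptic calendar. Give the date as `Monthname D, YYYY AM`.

Pashons 29, 1641 AM

Both dates share Julian Day Number 2424308; in the Coptic calendar that is 29 Pashons 1641 AM.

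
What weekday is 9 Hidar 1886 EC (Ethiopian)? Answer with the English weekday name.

Friday

This is JDN 2412785 (17 November 1893 Gregorian).
2412785 ≡ 4 (mod 7); counting from Monday = 0 gives Friday.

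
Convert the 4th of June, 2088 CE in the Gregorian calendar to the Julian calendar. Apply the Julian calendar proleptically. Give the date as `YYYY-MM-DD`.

The Julian–Gregorian offset here is 13 days (Julian trailing).
4 June 2088 Gregorian − 13 days → 22 May 2088 Julian.

2088-05-22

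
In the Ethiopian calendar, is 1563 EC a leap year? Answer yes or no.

yes

1563 mod 4 = 3; in the Ethiopian calendar a year is leap when year mod 4 = 3, so it is a leap year.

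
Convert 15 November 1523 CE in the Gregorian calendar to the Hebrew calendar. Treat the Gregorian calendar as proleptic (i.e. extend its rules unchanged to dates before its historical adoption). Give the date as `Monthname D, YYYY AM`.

Cheshvan 27, 5284 AM

Julian Day Number of the source date = 2277642.
Converting JDN 2277642 to the Hebrew calendar gives 27 Cheshvan 5284 AM.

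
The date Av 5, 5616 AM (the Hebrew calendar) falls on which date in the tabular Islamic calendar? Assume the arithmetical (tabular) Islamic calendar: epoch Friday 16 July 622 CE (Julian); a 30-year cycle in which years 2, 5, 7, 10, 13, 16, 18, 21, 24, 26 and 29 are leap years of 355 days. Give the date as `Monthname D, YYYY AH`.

Both dates share Julian Day Number 2399168; in the tabular Islamic calendar that is 4 Dhu al-Hijjah 1272 AH.

Dhu al-Hijjah 4, 1272 AH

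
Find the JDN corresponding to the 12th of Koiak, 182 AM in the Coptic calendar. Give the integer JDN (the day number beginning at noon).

1891241

Equivalently 9 December 465 (proleptic Gregorian).
JDN 2400001 is 17 November 1858 CE (Gregorian), MJD 0; the target day is −508760 days from there, so JDN = 1891241.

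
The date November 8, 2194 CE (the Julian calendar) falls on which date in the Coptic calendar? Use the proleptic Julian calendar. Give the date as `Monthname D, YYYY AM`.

Hathor 12, 1911 AM

The source date corresponds to 22 November 2194 in the Gregorian calendar (JDN 2522728).
That day falls on 12 Hathor 1911 AM in the Coptic calendar.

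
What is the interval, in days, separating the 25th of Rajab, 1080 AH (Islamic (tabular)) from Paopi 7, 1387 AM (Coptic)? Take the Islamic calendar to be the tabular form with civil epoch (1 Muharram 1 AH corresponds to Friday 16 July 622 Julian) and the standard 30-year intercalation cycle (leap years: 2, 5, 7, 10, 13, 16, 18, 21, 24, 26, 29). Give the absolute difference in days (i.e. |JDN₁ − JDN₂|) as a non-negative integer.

JDN of the first date = 2331003.
JDN of the second date = 2331302.
|2331302 − 2331003| = 299.

299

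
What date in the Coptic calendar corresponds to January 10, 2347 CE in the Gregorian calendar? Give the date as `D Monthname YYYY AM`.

29 Koiak 2063 AM

Both dates share Julian Day Number 2578293; in the Coptic calendar that is 29 Koiak 2063 AM.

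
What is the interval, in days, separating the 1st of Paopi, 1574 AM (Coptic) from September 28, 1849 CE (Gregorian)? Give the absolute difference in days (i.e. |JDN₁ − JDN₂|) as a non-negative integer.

JDN of the first date = 2399598.
JDN of the second date = 2396664.
|2396664 − 2399598| = 2934.

2934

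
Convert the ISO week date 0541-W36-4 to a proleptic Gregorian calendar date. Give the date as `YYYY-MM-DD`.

0541-09-07

ISO week 1 of 541 is the week containing the first Thursday of 541.
Week 36, day 4 (Thursday) lands on 0541-09-07.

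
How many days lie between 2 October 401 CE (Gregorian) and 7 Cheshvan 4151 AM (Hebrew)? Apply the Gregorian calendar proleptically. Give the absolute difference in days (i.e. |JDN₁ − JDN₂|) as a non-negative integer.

JDN of the first date = 1867797.
JDN of the second date = 1863810.
|1863810 − 1867797| = 3987.

3987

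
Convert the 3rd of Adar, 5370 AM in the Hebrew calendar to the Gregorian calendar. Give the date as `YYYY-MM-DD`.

Both dates share Julian Day Number 2309157; in the Gregorian calendar that is 26 February 1610 CE.

1610-02-26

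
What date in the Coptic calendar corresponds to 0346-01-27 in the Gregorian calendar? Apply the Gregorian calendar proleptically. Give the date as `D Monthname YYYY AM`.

Both dates share Julian Day Number 1847460; in the Coptic calendar that is 1 Meshir 62 AM.

1 Meshir 62 AM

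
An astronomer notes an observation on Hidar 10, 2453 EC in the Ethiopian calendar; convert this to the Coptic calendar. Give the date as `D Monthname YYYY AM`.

10 Hathor 2177 AM

The source date corresponds to 22 November 2460 in the Gregorian calendar (JDN 2619883).
That day falls on 10 Hathor 2177 AM in the Coptic calendar.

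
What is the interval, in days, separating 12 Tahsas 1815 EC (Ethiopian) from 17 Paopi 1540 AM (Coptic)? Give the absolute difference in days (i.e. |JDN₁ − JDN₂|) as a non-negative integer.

JDN of the first date = 2386885.
JDN of the second date = 2387196.
|2387196 − 2386885| = 311.

311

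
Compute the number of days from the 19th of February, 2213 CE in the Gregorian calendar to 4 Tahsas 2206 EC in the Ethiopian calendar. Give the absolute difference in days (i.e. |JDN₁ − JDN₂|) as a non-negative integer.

299

JDN of the first date = 2529391.
JDN of the second date = 2529690.
|2529690 − 2529391| = 299.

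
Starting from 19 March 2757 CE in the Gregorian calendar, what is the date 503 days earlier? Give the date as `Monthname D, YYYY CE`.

JDN of 19 March 2757 CE = 2728111.
2728111 − 503 = 2727608.
JDN 2727608 in the Gregorian calendar is November 2, 2755 CE.

November 2, 2755 CE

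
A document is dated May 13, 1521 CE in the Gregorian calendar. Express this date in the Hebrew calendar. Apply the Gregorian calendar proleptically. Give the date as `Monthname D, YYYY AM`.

Both dates share Julian Day Number 2276726; in the Hebrew calendar that is 26 Iyar 5281 AM.

Iyar 26, 5281 AM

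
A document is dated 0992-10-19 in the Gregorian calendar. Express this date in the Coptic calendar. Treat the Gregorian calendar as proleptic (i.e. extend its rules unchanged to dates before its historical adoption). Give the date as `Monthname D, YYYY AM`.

Both dates share Julian Day Number 2083673; in the Coptic calendar that is 17 Paopi 709 AM.

Paopi 17, 709 AM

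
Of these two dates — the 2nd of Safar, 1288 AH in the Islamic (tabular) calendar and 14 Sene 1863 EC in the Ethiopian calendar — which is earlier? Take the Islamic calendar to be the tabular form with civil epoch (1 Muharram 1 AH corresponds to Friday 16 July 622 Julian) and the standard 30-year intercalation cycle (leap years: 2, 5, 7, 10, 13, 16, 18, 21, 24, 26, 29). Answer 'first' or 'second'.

Converting both to JDN: 2404541 vs 2404599; the smaller is the first.

first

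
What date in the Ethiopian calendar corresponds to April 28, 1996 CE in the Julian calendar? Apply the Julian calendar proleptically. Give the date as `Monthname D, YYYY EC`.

Ginbot 3, 1988 EC

The source date corresponds to 11 May 1996 in the Gregorian calendar (JDN 2450215).
That day falls on 3 Ginbot 1988 EC in the Ethiopian calendar.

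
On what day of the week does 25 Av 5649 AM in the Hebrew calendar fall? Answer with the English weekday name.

This is JDN 2411237 (22 August 1889 Gregorian).
JDN 2411237 mod 7 = 3, and JDN 0 was a Monday, so this is a Thursday.

Thursday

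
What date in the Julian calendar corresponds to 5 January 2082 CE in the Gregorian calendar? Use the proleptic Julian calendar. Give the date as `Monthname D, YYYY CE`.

For dates in this range the Gregorian date is 13 days ahead of the Julian.
5 January 2082 Gregorian − 13 days → 23 December 2081 Julian.

December 23, 2081 CE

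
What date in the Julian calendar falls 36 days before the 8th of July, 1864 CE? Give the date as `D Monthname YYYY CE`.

2 June 1864 CE

The starting date is JDN 2402073; 2402073 − 36 = 2402037.
JDN 2402037 corresponds to 2 June 1864 CE.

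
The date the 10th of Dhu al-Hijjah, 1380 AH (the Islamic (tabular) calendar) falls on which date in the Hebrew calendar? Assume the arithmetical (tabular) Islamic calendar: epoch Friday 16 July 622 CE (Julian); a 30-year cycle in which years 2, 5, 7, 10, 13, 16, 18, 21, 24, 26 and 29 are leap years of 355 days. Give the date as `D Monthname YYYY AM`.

Both dates share Julian Day Number 2437446; in the Hebrew calendar that is 11 Sivan 5721 AM.

11 Sivan 5721 AM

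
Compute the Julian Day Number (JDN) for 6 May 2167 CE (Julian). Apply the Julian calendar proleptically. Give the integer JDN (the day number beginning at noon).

Equivalently 20 May 2167 (Gregorian).
JDN 2400001 is 17 November 1858 CE (Gregorian), MJD 0; the target day is +112679 days from there, so JDN = 2512680.

2512680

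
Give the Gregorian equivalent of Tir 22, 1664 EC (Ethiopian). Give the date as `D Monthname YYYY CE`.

28 January 1672 CE

Both dates share Julian Day Number 2331773; in the Gregorian calendar that is 28 January 1672 CE.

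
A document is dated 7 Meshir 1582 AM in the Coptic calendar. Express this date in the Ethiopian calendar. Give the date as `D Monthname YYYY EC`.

7 Yekatit 1858 EC

The source date corresponds to 13 February 1866 in the Gregorian calendar (JDN 2402646).
That day falls on 7 Yekatit 1858 EC in the Ethiopian calendar.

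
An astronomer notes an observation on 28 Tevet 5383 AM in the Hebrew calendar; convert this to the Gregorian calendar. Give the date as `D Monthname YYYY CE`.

Both dates share Julian Day Number 2313848; in the Gregorian calendar that is 31 December 1622 CE.

31 December 1622 CE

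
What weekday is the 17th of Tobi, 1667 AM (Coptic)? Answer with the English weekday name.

Thursday

This is JDN 2433672 (25 January 1951 Gregorian).
Since JDN mod 7 = 3 (0 = Monday), the day is Thursday.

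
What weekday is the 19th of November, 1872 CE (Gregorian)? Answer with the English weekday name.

JDN 2405117 mod 7 = 1, and JDN 0 was a Monday, so this is a Tuesday.

Tuesday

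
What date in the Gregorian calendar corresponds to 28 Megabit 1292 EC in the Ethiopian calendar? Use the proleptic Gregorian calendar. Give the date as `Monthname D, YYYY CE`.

April 1, 1300 CE

Julian Day Number of the source date = 2195966.
Converting JDN 2195966 to the Gregorian calendar gives 1 April 1300 CE.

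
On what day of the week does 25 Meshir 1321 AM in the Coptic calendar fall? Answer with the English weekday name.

In the Gregorian calendar this is 1 March 1605 (JDN 2307334).
JDN 2307334 mod 7 = 1, and JDN 0 was a Monday, so this is a Tuesday.

Tuesday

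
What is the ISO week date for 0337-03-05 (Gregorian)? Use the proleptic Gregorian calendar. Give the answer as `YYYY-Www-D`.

The weekday is Friday (ISO weekday 5).
That Friday belongs to ISO week 9 of ISO year 337.

0337-W09-5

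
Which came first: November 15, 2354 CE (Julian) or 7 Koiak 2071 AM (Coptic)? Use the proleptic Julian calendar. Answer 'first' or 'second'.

The two dates have Julian Day Numbers 2581175 and 2581193 respectively.
Since 2581175 < 2581193, the first date comes first.

first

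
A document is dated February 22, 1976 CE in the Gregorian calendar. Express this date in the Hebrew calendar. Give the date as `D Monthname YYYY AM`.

Julian Day Number of the source date = 2442831.
Converting JDN 2442831 to the Hebrew calendar gives 21 Adar I 5736 AM.

21 Adar I 5736 AM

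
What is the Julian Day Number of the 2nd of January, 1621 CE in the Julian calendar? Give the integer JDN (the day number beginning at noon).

2313130

Equivalently 12 January 1621 (Gregorian).
JDN 2451545 is 1 January 2000 CE (Gregorian); the target day is −138415 days from there, so JDN = 2313130.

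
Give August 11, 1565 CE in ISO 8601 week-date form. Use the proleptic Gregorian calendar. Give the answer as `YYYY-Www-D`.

1565-W32-3

The weekday is Wednesday (ISO weekday 3).
That Wednesday belongs to ISO week 32 of ISO year 1565.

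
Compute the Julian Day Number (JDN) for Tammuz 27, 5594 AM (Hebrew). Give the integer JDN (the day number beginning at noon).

2391129

Equivalently 3 August 1834 (Gregorian).
JDN 2299161 is 15 October 1582 CE (Gregorian); the target day is +91968 days from there, so JDN = 2391129.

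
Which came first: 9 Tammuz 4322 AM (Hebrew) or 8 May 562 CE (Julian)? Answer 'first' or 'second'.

second

Converting both to JDN: 1926505 vs 1926456; the smaller is the second.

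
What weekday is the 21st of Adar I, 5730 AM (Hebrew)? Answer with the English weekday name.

Friday

This is JDN 2440645 (27 February 1970 Gregorian).
JDN 2440645 mod 7 = 4, and JDN 0 was a Monday, so this is a Friday.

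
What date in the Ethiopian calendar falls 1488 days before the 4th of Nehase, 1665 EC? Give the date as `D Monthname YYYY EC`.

Counting 1488 days back from JDN 2332330 reaches JDN 2330842, which is 7 Hamle 1661 EC.

7 Hamle 1661 EC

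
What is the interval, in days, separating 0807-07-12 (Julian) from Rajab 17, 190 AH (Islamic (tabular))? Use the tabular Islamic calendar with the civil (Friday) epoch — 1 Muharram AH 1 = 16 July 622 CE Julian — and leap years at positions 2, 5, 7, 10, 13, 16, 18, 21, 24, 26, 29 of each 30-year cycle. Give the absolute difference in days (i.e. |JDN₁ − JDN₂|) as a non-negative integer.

First date → JDN 2016007; second date → JDN 2015608.
The interval is |2016007 − 2015608| = 399 days.

399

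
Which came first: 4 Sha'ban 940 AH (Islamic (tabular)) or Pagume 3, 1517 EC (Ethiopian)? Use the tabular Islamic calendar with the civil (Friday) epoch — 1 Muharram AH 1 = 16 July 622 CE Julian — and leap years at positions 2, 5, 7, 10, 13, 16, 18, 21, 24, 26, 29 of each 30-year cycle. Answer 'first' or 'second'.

Converting both to JDN: 2281400 vs 2278302; the smaller is the second.

second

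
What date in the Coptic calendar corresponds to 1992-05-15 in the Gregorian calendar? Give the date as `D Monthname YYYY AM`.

Both dates share Julian Day Number 2448758; in the Coptic calendar that is 7 Pashons 1708 AM.

7 Pashons 1708 AM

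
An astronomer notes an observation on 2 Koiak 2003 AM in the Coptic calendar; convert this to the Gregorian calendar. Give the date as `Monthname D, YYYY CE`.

Julian Day Number of the source date = 2556351.
Converting JDN 2556351 to the Gregorian calendar gives 13 December 2286 CE.

December 13, 2286 CE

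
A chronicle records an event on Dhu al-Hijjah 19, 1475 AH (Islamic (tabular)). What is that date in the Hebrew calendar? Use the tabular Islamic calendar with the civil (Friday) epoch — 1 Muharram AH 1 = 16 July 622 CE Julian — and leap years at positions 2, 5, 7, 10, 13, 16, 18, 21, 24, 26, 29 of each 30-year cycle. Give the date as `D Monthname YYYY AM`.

Julian Day Number of the source date = 2471119.
Converting JDN 2471119 to the Hebrew calendar gives 20 Av 5813 AM.

20 Av 5813 AM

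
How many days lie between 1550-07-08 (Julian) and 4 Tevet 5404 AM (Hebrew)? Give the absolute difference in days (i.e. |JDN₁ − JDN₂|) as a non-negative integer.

First date → JDN 2287384; second date → JDN 2321501.
The interval is |2287384 − 2321501| = 34117 days.

34117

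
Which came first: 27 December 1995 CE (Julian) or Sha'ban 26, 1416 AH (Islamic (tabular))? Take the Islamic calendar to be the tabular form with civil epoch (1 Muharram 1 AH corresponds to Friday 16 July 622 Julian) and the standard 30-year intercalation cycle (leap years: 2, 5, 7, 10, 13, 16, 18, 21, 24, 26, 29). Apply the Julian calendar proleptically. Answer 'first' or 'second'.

first

The two dates have Julian Day Numbers 2450092 and 2450101 respectively.
Since 2450092 < 2450101, the first date comes first.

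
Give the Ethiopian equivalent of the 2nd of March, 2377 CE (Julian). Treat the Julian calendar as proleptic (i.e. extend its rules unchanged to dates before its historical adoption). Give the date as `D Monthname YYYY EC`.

6 Megabit 2369 EC

The source date corresponds to 18 March 2377 in the Gregorian calendar (JDN 2589318).
That day falls on 6 Megabit 2369 EC in the Ethiopian calendar.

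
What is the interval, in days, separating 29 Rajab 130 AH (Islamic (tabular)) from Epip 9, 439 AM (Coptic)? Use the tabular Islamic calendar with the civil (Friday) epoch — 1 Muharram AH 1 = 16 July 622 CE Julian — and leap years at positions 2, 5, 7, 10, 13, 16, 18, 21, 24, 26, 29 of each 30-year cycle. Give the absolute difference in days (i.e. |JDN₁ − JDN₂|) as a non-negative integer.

9041

JDN of the first date = 1994358.
JDN of the second date = 1985317.
|1985317 − 1994358| = 9041.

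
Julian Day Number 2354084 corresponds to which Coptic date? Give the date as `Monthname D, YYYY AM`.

Meshir 23, 1449 AM

JDN 2354084 is 28 February 1733 in the Gregorian calendar.
In the Coptic calendar that day is Meshir 23, 1449 AM.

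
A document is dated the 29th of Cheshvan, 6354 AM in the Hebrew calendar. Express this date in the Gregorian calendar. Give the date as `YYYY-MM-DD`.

Julian Day Number of the source date = 2668452.
Converting JDN 2668452 to the Gregorian calendar gives 14 November 2593 CE.

2593-11-14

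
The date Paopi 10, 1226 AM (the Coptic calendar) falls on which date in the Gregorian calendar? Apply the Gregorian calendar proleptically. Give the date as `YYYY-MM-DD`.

1509-10-17

Both dates share Julian Day Number 2272500; in the Gregorian calendar that is 17 October 1509 CE.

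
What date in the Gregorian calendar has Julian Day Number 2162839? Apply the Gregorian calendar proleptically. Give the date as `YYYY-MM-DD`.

Counting from JDN 2299161 = 15 Oct 1582 gives an offset of -136322 days.

1209-07-20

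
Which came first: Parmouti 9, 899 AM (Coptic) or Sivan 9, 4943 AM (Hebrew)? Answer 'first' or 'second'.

Converting both to JDN: 2153242 vs 2153300; the smaller is the first.

first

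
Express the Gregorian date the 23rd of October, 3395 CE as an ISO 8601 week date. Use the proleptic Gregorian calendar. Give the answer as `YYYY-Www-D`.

3395-W43-5

The weekday is Friday (ISO weekday 5).
That Friday belongs to ISO week 43 of ISO year 3395.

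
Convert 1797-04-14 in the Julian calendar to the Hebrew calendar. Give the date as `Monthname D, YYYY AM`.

Both dates share Julian Day Number 2377516; in the Hebrew calendar that is 29 Nisan 5557 AM.

Nisan 29, 5557 AM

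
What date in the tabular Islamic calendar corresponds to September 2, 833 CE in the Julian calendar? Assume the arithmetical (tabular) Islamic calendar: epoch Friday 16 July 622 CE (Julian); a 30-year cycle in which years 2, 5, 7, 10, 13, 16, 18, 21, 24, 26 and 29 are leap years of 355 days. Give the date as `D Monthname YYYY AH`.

The source date corresponds to 6 September 833 in the proleptic Gregorian calendar (JDN 2025556).
That day falls on 12 Sha'ban 218 AH in the tabular Islamic calendar.

12 Sha'ban 218 AH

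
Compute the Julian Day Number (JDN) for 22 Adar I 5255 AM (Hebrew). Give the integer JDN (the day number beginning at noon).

Equivalently 25 February 1495 (proleptic Gregorian).
JDN 2299161 is 15 October 1582 CE (Gregorian); the target day is −32008 days from there, so JDN = 2267153.

2267153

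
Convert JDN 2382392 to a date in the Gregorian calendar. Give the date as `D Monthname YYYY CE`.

1 September 1810 CE

JDN 2451545 is 1 Jan 2000; 2382392 is −69153 days from there.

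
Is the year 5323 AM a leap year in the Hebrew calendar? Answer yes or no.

Hebrew year 5323 is year 3 of its 19-year Metonic cycle; leap years are at positions 3, 6, 8, 11, 14, 17, 19, so it is a leap year (13 months).

yes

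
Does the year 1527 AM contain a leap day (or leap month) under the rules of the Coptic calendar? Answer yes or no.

1527 mod 4 = 3; in the Coptic calendar a year is leap when year mod 4 = 3, so it is a leap year.

yes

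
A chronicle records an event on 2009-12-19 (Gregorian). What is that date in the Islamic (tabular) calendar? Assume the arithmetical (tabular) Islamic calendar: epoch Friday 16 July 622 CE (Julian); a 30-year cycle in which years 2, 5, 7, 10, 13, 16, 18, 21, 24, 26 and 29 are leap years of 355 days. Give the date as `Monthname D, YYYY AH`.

Muharram 2, 1431 AH

Julian Day Number of the source date = 2455185.
Converting JDN 2455185 to the tabular Islamic calendar gives 2 Muharram 1431 AH.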